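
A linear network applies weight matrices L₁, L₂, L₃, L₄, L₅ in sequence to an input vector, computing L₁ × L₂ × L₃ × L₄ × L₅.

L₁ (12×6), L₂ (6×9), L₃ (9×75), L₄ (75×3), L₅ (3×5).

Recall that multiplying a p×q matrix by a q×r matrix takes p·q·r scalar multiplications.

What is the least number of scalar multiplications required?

2583

Adjacent pairs: L₁L₂ = 12·6·9 = 648; L₂L₃ = 6·9·75 = 4050; L₃L₄ = 9·75·3 = 2025; L₄L₅ = 75·3·5 = 1125.
Length 3: L₁..L₃: k=1: 0+4050+12·6·75=9450; k=2: 648+0+12·9·75=8748 → min 8748 | L₂..L₄: k=2: 0+2025+6·9·3=2187; k=3: 4050+0+6·75·3=5400 → min 2187 | L₃..L₅: k=3: 0+1125+9·75·5=4500; k=4: 2025+0+9·3·5=2160 → min 2160.
Length 4: L₁..L₄: k=1: 0+2187+12·6·3=2403; k=2: 648+2025+12·9·3=2997; k=3: 8748+0+12·75·3=11448 → min 2403 | L₂..L₅: k=2: 0+2160+6·9·5=2430; k=3: 4050+1125+6·75·5=7425; k=4: 2187+0+6·3·5=2277 → min 2277.
Length 5: L₁..L₅: k=1: 0+2277+12·6·5=2637; k=2: 648+2160+12·9·5=3348; k=3: 8748+1125+12·75·5=14373; k=4: 2403+0+12·3·5=2583 → min 2583.
Optimal order: ((L₁ × (L₂ × (L₃ × L₄))) × L₅) with cost 2583.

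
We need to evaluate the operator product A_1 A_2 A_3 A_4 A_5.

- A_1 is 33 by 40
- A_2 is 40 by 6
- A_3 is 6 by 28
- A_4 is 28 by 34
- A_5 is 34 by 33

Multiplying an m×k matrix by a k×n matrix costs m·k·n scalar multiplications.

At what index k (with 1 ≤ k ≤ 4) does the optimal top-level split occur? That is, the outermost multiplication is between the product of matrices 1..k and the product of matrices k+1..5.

2

Adjacent pairs: A_1A_2 = 33·40·6 = 7920; A_2A_3 = 40·6·28 = 6720; A_3A_4 = 6·28·34 = 5712; A_4A_5 = 28·34·33 = 31416.
Length 3: A_1..A_3: k=1: 0+6720+33·40·28=43680; k=2: 7920+0+33·6·28=13464 → min 13464 | A_2..A_4: k=2: 0+5712+40·6·34=13872; k=3: 6720+0+40·28·34=44800 → min 13872 | A_3..A_5: k=3: 0+31416+6·28·33=36960; k=4: 5712+0+6·34·33=12444 → min 12444.
Length 4: A_1..A_4: k=1: 0+13872+33·40·34=58752; k=2: 7920+5712+33·6·34=20364; k=3: 13464+0+33·28·34=44880 → min 20364 | A_2..A_5: k=2: 0+12444+40·6·33=20364; k=3: 6720+31416+40·28·33=75096; k=4: 13872+0+40·34·33=58752 → min 20364.
Top-level splits: k=1: (A_1..A_1)·(A_2..A_5) → 0+20364+33·40·33 = 63924; k=2: (A_1..A_2)·(A_3..A_5) → 7920+12444+33·6·33 = 26898; k=3: (A_1..A_3)·(A_4..A_5) → 13464+31416+33·28·33 = 75372; k=4: (A_1..A_4)·(A_5..A_5) → 20364+0+33·34·33 = 57390.
Best split is after A_2, i.e. k = 2.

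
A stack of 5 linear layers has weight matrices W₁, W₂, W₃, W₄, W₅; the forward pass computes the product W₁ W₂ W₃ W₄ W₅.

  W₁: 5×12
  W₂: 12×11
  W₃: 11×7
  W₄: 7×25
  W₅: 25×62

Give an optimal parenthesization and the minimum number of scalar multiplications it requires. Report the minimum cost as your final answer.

9670

Adjacent pairs: W₁W₂ = 5·12·11 = 660; W₂W₃ = 12·11·7 = 924; W₃W₄ = 11·7·25 = 1925; W₄W₅ = 7·25·62 = 10850.
Length 3: W₁..W₃: k=1: 0+924+5·12·7=1344; k=2: 660+0+5·11·7=1045 → min 1045 | W₂..W₄: k=2: 0+1925+12·11·25=5225; k=3: 924+0+12·7·25=3024 → min 3024 | W₃..W₅: k=3: 0+10850+11·7·62=15624; k=4: 1925+0+11·25·62=18975 → min 15624.
Length 4: W₁..W₄: k=1: 0+3024+5·12·25=4524; k=2: 660+1925+5·11·25=3960; k=3: 1045+0+5·7·25=1920 → min 1920 | W₂..W₅: k=2: 0+15624+12·11·62=23808; k=3: 924+10850+12·7·62=16982; k=4: 3024+0+12·25·62=21624 → min 16982.
Length 5: W₁..W₅: k=1: 0+16982+5·12·62=20702; k=2: 660+15624+5·11·62=19694; k=3: 1045+10850+5·7·62=14065; k=4: 1920+0+5·25·62=9670 → min 9670.
Optimal parenthesization: ((((W₁ W₂) W₃) W₄) W₅) with cost 9670.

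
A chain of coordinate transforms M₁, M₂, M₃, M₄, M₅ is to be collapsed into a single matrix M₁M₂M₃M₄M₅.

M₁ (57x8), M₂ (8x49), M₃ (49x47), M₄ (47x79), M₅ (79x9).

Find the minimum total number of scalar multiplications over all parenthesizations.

Adjacent pairs: M₁M₂ = 57·8·49 = 22344; M₂M₃ = 8·49·47 = 18424; M₃M₄ = 49·47·79 = 181937; M₄M₅ = 47·79·9 = 33417.
Length 3: M₁..M₃: k=1: 0+18424+57·8·47=39856; k=2: 22344+0+57·49·47=153615 → min 39856 | M₂..M₄: k=2: 0+181937+8·49·79=212905; k=3: 18424+0+8·47·79=48128 → min 48128 | M₃..M₅: k=3: 0+33417+49·47·9=54144; k=4: 181937+0+49·79·9=216776 → min 54144.
Length 4: M₁..M₄: k=1: 0+48128+57·8·79=84152; k=2: 22344+181937+57·49·79=424928; k=3: 39856+0+57·47·79=251497 → min 84152 | M₂..M₅: k=2: 0+54144+8·49·9=57672; k=3: 18424+33417+8·47·9=55225; k=4: 48128+0+8·79·9=53816 → min 53816.
Length 5: M₁..M₅: k=1: 0+53816+57·8·9=57920; k=2: 22344+54144+57·49·9=101625; k=3: 39856+33417+57·47·9=97384; k=4: 84152+0+57·79·9=124679 → min 57920.
Optimal order: (M₁(((M₂M₃)M₄)M₅)) with cost 57920.

57920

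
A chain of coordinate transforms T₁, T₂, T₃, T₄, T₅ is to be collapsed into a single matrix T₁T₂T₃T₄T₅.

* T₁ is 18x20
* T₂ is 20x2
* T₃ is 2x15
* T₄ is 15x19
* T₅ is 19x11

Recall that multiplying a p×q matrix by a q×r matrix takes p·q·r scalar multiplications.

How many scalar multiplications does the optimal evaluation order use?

Adjacent pairs: T₁T₂ = 18·20·2 = 720; T₂T₃ = 20·2·15 = 600; T₃T₄ = 2·15·19 = 570; T₄T₅ = 15·19·11 = 3135.
Length 3: T₁..T₃: k=1: 0+600+18·20·15=6000; k=2: 720+0+18·2·15=1260 → min 1260 | T₂..T₄: k=2: 0+570+20·2·19=1330; k=3: 600+0+20·15·19=6300 → min 1330 | T₃..T₅: k=3: 0+3135+2·15·11=3465; k=4: 570+0+2·19·11=988 → min 988.
Length 4: T₁..T₄: k=1: 0+1330+18·20·19=8170; k=2: 720+570+18·2·19=1974; k=3: 1260+0+18·15·19=6390 → min 1974 | T₂..T₅: k=2: 0+988+20·2·11=1428; k=3: 600+3135+20·15·11=7035; k=4: 1330+0+20·19·11=5510 → min 1428.
Length 5: T₁..T₅: k=1: 0+1428+18·20·11=5388; k=2: 720+988+18·2·11=2104; k=3: 1260+3135+18·15·11=7365; k=4: 1974+0+18·19·11=5736 → min 2104.
Optimal order: ((T₁T₂)((T₃T₄)T₅)) with cost 2104.

2104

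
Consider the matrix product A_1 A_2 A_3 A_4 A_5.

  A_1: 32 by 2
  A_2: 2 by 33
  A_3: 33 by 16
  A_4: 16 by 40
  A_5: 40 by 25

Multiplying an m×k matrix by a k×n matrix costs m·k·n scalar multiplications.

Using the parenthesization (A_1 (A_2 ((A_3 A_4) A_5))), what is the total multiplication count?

57370

(A_3 A_4): 33×16 by 16×40 → 33×40, cost 33·16·40 = 21120
((A_3 A_4) A_5): 33×40 by 40×25 → 33×25, cost 33·40·25 = 33000; cumulative 54120
(A_2 ((A_3 A_4) A_5)): 2×33 by 33×25 → 2×25, cost 2·33·25 = 1650; cumulative 55770
(A_1 (A_2 ((A_3 A_4) A_5))): 32×2 by 2×25 → 32×25, cost 32·2·25 = 1600; cumulative 57370
Total: 57370 scalar multiplications.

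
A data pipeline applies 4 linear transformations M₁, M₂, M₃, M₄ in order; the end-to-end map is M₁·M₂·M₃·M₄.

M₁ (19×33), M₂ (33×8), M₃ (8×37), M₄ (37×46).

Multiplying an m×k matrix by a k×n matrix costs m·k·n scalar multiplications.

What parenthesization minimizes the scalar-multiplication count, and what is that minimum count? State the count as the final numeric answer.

25624

Adjacent pairs: M₁M₂ = 19·33·8 = 5016; M₂M₃ = 33·8·37 = 9768; M₃M₄ = 8·37·46 = 13616.
Length 3: M₁..M₃: k=1: 0+9768+19·33·37=32967; k=2: 5016+0+19·8·37=10640 → min 10640 | M₂..M₄: k=2: 0+13616+33·8·46=25760; k=3: 9768+0+33·37·46=65934 → min 25760.
Length 4: M₁..M₄: k=1: 0+25760+19·33·46=54602; k=2: 5016+13616+19·8·46=25624; k=3: 10640+0+19·37·46=42978 → min 25624.
Optimal parenthesization: ((M₁·M₂)·(M₃·M₄)) with cost 25624.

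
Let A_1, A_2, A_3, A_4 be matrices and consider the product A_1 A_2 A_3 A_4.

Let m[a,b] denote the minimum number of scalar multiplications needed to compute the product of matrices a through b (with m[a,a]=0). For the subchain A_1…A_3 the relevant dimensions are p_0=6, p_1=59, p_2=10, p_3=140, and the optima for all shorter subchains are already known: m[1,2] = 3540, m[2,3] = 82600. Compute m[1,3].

11940

m[1,3] = min over k∈[1,2] of m[1,k]+m[k+1,3]+p_{0}·p_k·p_{3}.
k=1: 0 + 82600 + 6·59·140 = 132160; k=2: 3540 + 0 + 6·10·140 = 11940.
Minimum: 11940 at k=2.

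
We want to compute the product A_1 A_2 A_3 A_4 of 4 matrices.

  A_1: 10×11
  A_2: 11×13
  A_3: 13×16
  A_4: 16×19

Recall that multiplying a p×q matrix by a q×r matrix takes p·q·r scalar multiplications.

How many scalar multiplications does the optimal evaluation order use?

6550

Adjacent pairs: A_1A_2 = 10·11·13 = 1430; A_2A_3 = 11·13·16 = 2288; A_3A_4 = 13·16·19 = 3952.
Length 3: A_1..A_3: k=1: 0+2288+10·11·16=4048; k=2: 1430+0+10·13·16=3510 → min 3510 | A_2..A_4: k=2: 0+3952+11·13·19=6669; k=3: 2288+0+11·16·19=5632 → min 5632.
Length 4: A_1..A_4: k=1: 0+5632+10·11·19=7722; k=2: 1430+3952+10·13·19=7852; k=3: 3510+0+10·16·19=6550 → min 6550.
Optimal order: (((A_1 A_2) A_3) A_4) with cost 6550.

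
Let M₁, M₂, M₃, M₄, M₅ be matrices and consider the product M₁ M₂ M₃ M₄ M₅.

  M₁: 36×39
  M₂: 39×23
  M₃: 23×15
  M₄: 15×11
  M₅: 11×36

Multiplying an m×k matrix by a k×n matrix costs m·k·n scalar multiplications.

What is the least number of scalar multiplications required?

Adjacent pairs: M₁M₂ = 36·39·23 = 32292; M₂M₃ = 39·23·15 = 13455; M₃M₄ = 23·15·11 = 3795; M₄M₅ = 15·11·36 = 5940.
Length 3: M₁..M₃: k=1: 0+13455+36·39·15=34515; k=2: 32292+0+36·23·15=44712 → min 34515 | M₂..M₄: k=2: 0+3795+39·23·11=13662; k=3: 13455+0+39·15·11=19890 → min 13662 | M₃..M₅: k=3: 0+5940+23·15·36=18360; k=4: 3795+0+23·11·36=12903 → min 12903.
Length 4: M₁..M₄: k=1: 0+13662+36·39·11=29106; k=2: 32292+3795+36·23·11=45195; k=3: 34515+0+36·15·11=40455 → min 29106 | M₂..M₅: k=2: 0+12903+39·23·36=45195; k=3: 13455+5940+39·15·36=40455; k=4: 13662+0+39·11·36=29106 → min 29106.
Length 5: M₁..M₅: k=1: 0+29106+36·39·36=79650; k=2: 32292+12903+36·23·36=75003; k=3: 34515+5940+36·15·36=59895; k=4: 29106+0+36·11·36=43362 → min 43362.
Optimal order: ((M₁ (M₂ (M₃ M₄))) M₅) with cost 43362.

43362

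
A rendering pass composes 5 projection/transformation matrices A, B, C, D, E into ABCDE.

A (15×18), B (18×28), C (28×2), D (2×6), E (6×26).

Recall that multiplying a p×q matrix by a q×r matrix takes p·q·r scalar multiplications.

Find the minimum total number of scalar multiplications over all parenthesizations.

2640

Adjacent pairs: AB = 15·18·28 = 7560; BC = 18·28·2 = 1008; CD = 28·2·6 = 336; DE = 2·6·26 = 312.
Length 3: A..C: k=1: 0+1008+15·18·2=1548; k=2: 7560+0+15·28·2=8400 → min 1548 | B..D: k=2: 0+336+18·28·6=3360; k=3: 1008+0+18·2·6=1224 → min 1224 | C..E: k=3: 0+312+28·2·26=1768; k=4: 336+0+28·6·26=4704 → min 1768.
Length 4: A..D: k=1: 0+1224+15·18·6=2844; k=2: 7560+336+15·28·6=10416; k=3: 1548+0+15·2·6=1728 → min 1728 | B..E: k=2: 0+1768+18·28·26=14872; k=3: 1008+312+18·2·26=2256; k=4: 1224+0+18·6·26=4032 → min 2256.
Length 5: A..E: k=1: 0+2256+15·18·26=9276; k=2: 7560+1768+15·28·26=20248; k=3: 1548+312+15·2·26=2640; k=4: 1728+0+15·6·26=4068 → min 2640.
Optimal order: ((A(BC))(DE)) with cost 2640.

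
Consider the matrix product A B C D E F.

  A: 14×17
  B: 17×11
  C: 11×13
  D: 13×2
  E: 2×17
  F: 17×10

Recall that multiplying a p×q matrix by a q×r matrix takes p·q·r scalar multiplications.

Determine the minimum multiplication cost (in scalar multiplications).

1756

Adjacent pairs: AB = 14·17·11 = 2618; BC = 17·11·13 = 2431; CD = 11·13·2 = 286; DE = 13·2·17 = 442; EF = 2·17·10 = 340.
Length 3: A..C: k=1: 0+2431+14·17·13=5525; k=2: 2618+0+14·11·13=4620 → min 4620 | B..D: k=2: 0+286+17·11·2=660; k=3: 2431+0+17·13·2=2873 → min 660 | C..E: k=3: 0+442+11·13·17=2873; k=4: 286+0+11·2·17=660 → min 660 | D..F: k=4: 0+340+13·2·10=600; k=5: 442+0+13·17·10=2652 → min 600.
Length 4: A..D: k=1: 0+660+14·17·2=1136; k=2: 2618+286+14·11·2=3212; k=3: 4620+0+14·13·2=4984 → min 1136 | B..E: k=2: 0+660+17·11·17=3839; k=3: 2431+442+17·13·17=6630; k=4: 660+0+17·2·17=1238 → min 1238 | C..F: k=3: 0+600+11·13·10=2030; k=4: 286+340+11·2·10=846; k=5: 660+0+11·17·10=2530 → min 846.
Length 5: A..E: k=1: 0+1238+14·17·17=5284; k=2: 2618+660+14·11·17=5896; k=3: 4620+442+14·13·17=8156; k=4: 1136+0+14·2·17=1612 → min 1612 | B..F: k=2: 0+846+17·11·10=2716; k=3: 2431+600+17·13·10=5241; k=4: 660+340+17·2·10=1340; k=5: 1238+0+17·17·10=4128 → min 1340.
Length 6: A..F: k=1: 0+1340+14·17·10=3720; k=2: 2618+846+14·11·10=5004; k=3: 4620+600+14·13·10=7040; k=4: 1136+340+14·2·10=1756; k=5: 1612+0+14·17·10=3992 → min 1756.
Optimal order: ((A (B (C D))) (E F)) with cost 1756.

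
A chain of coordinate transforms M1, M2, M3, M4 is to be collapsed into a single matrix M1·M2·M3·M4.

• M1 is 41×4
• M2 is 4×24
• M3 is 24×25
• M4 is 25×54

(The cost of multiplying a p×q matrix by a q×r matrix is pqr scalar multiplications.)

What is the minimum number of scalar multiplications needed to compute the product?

16656

Adjacent pairs: M1M2 = 41·4·24 = 3936; M2M3 = 4·24·25 = 2400; M3M4 = 24·25·54 = 32400.
Length 3: M1..M3: k=1: 0+2400+41·4·25=6500; k=2: 3936+0+41·24·25=28536 → min 6500 | M2..M4: k=2: 0+32400+4·24·54=37584; k=3: 2400+0+4·25·54=7800 → min 7800.
Length 4: M1..M4: k=1: 0+7800+41·4·54=16656; k=2: 3936+32400+41·24·54=89472; k=3: 6500+0+41·25·54=61850 → min 16656.
Optimal order: (M1·((M2·M3)·M4)) with cost 16656.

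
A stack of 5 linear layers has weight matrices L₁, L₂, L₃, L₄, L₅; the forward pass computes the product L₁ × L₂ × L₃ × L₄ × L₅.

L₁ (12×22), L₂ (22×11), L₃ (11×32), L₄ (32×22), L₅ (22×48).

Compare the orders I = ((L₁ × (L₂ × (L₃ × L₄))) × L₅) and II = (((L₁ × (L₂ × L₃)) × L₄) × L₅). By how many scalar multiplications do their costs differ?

5764

Order I = ((L₁ × (L₂ × (L₃ × L₄))) × L₅): (L₃ × L₄): 11×32 by 32×22 → 11×22, cost 11·32·22 = 7744; (L₂ × (L₃ × L₄)): 22×11 by 11×22 → 22×22, cost 22·11·22 = 5324; cumulative 13068; (L₁ × (L₂ × (L₃ × L₄))): 12×22 by 22×22 → 12×22, cost 12·22·22 = 5808; cumulative 18876; ((L₁ × (L₂ × (L₃ × L₄))) × L₅): 12×22 by 22×48 → 12×48, cost 12·22·48 = 12672; cumulative 31548. Total 31548.
Order II = (((L₁ × (L₂ × L₃)) × L₄) × L₅): (L₂ × L₃): 22×11 by 11×32 → 22×32, cost 22·11·32 = 7744; (L₁ × (L₂ × L₃)): 12×22 by 22×32 → 12×32, cost 12·22·32 = 8448; cumulative 16192; ((L₁ × (L₂ × L₃)) × L₄): 12×32 by 32×22 → 12×22, cost 12·32·22 = 8448; cumulative 24640; (((L₁ × (L₂ × L₃)) × L₄) × L₅): 12×22 by 22×48 → 12×48, cost 12·22·48 = 12672; cumulative 37312. Total 37312.
Difference: |31548 − 37312| = 5764.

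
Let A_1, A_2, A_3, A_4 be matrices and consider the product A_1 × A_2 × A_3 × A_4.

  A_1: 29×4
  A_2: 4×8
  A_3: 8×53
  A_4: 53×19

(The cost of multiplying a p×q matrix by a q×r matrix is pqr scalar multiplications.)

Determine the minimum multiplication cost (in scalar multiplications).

7928

Adjacent pairs: A_1A_2 = 29·4·8 = 928; A_2A_3 = 4·8·53 = 1696; A_3A_4 = 8·53·19 = 8056.
Length 3: A_1..A_3: k=1: 0+1696+29·4·53=7844; k=2: 928+0+29·8·53=13224 → min 7844 | A_2..A_4: k=2: 0+8056+4·8·19=8664; k=3: 1696+0+4·53·19=5724 → min 5724.
Length 4: A_1..A_4: k=1: 0+5724+29·4·19=7928; k=2: 928+8056+29·8·19=13392; k=3: 7844+0+29·53·19=37047 → min 7928.
Optimal order: (A_1 × ((A_2 × A_3) × A_4)) with cost 7928.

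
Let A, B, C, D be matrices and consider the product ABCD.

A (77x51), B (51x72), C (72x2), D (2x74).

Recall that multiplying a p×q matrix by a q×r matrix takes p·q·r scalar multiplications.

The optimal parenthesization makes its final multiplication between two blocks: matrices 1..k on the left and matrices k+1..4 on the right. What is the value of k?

Adjacent pairs: AB = 77·51·72 = 282744; BC = 51·72·2 = 7344; CD = 72·2·74 = 10656.
Length 3: A..C: k=1: 0+7344+77·51·2=15198; k=2: 282744+0+77·72·2=293832 → min 15198 | B..D: k=2: 0+10656+51·72·74=282384; k=3: 7344+0+51·2·74=14892 → min 14892.
Top-level splits: k=1: (A..A)·(B..D) → 0+14892+77·51·74 = 305490; k=2: (A..B)·(C..D) → 282744+10656+77·72·74 = 703656; k=3: (A..C)·(D..D) → 15198+0+77·2·74 = 26594.
Best split is after C, i.e. k = 3.

3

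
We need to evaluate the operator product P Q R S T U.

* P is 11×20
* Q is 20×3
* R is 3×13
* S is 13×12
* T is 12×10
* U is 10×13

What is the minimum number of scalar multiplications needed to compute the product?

Adjacent pairs: PQ = 11·20·3 = 660; QR = 20·3·13 = 780; RS = 3·13·12 = 468; ST = 13·12·10 = 1560; TU = 12·10·13 = 1560.
Length 3: P..R: k=1: 0+780+11·20·13=3640; k=2: 660+0+11·3·13=1089 → min 1089 | Q..S: k=2: 0+468+20·3·12=1188; k=3: 780+0+20·13·12=3900 → min 1188 | R..T: k=3: 0+1560+3·13·10=1950; k=4: 468+0+3·12·10=828 → min 828 | S..U: k=4: 0+1560+13·12·13=3588; k=5: 1560+0+13·10·13=3250 → min 3250.
Length 4: P..S: k=1: 0+1188+11·20·12=3828; k=2: 660+468+11·3·12=1524; k=3: 1089+0+11·13·12=2805 → min 1524 | Q..T: k=2: 0+828+20·3·10=1428; k=3: 780+1560+20·13·10=4940; k=4: 1188+0+20·12·10=3588 → min 1428 | R..U: k=3: 0+3250+3·13·13=3757; k=4: 468+1560+3·12·13=2496; k=5: 828+0+3·10·13=1218 → min 1218.
Length 5: P..T: k=1: 0+1428+11·20·10=3628; k=2: 660+828+11·3·10=1818; k=3: 1089+1560+11·13·10=4079; k=4: 1524+0+11·12·10=2844 → min 1818 | Q..U: k=2: 0+1218+20·3·13=1998; k=3: 780+3250+20·13·13=7410; k=4: 1188+1560+20·12·13=5868; k=5: 1428+0+20·10·13=4028 → min 1998.
Length 6: P..U: k=1: 0+1998+11·20·13=4858; k=2: 660+1218+11·3·13=2307; k=3: 1089+3250+11·13·13=6198; k=4: 1524+1560+11·12·13=4800; k=5: 1818+0+11·10·13=3248 → min 2307.
Optimal order: ((P Q) (((R S) T) U)) with cost 2307.

2307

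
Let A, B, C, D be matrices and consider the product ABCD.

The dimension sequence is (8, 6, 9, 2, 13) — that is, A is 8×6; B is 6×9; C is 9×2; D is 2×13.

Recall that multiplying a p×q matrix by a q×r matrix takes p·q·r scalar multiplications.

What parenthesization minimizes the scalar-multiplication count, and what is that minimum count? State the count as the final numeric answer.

412

Adjacent pairs: AB = 8·6·9 = 432; BC = 6·9·2 = 108; CD = 9·2·13 = 234.
Length 3: A..C: k=1: 0+108+8·6·2=204; k=2: 432+0+8·9·2=576 → min 204 | B..D: k=2: 0+234+6·9·13=936; k=3: 108+0+6·2·13=264 → min 264.
Length 4: A..D: k=1: 0+264+8·6·13=888; k=2: 432+234+8·9·13=1602; k=3: 204+0+8·2·13=412 → min 412.
Optimal parenthesization: ((A(BC))D) with cost 412.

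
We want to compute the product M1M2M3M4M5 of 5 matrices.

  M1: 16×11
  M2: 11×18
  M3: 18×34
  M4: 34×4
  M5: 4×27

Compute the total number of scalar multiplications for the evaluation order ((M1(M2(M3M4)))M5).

5672

(M3M4): 18×34 by 34×4 → 18×4, cost 18·34·4 = 2448
(M2(M3M4)): 11×18 by 18×4 → 11×4, cost 11·18·4 = 792; cumulative 3240
(M1(M2(M3M4))): 16×11 by 11×4 → 16×4, cost 16·11·4 = 704; cumulative 3944
((M1(M2(M3M4)))M5): 16×4 by 4×27 → 16×27, cost 16·4·27 = 1728; cumulative 5672
Total: 5672 scalar multiplications.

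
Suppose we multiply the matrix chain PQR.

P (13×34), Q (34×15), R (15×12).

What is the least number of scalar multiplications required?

8970

Order (P(QR)): (QR): 34×15 by 15×12 → 34×12, cost 34·15·12 = 6120; (P(QR)): 13×34 by 34×12 → 13×12, cost 13·34·12 = 5304; cumulative 11424. Total 11424.
Order ((PQ)R): (PQ): 13×34 by 34×15 → 13×15, cost 13·34·15 = 6630; ((PQ)R): 13×15 by 15×12 → 13×12, cost 13·15·12 = 2340; cumulative 8970. Total 8970.
Minimum: 8970.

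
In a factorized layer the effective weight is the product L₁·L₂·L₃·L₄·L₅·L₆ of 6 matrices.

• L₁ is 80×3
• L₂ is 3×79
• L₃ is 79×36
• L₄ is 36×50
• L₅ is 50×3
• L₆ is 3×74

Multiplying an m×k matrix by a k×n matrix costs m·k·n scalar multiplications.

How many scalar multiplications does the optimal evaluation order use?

Adjacent pairs: L₁L₂ = 80·3·79 = 18960; L₂L₃ = 3·79·36 = 8532; L₃L₄ = 79·36·50 = 142200; L₄L₅ = 36·50·3 = 5400; L₅L₆ = 50·3·74 = 11100.
Length 3: L₁..L₃: k=1: 0+8532+80·3·36=17172; k=2: 18960+0+80·79·36=246480 → min 17172 | L₂..L₄: k=2: 0+142200+3·79·50=154050; k=3: 8532+0+3·36·50=13932 → min 13932 | L₃..L₅: k=3: 0+5400+79·36·3=13932; k=4: 142200+0+79·50·3=154050 → min 13932 | L₄..L₆: k=4: 0+11100+36·50·74=144300; k=5: 5400+0+36·3·74=13392 → min 13392.
Length 4: L₁..L₄: k=1: 0+13932+80·3·50=25932; k=2: 18960+142200+80·79·50=477160; k=3: 17172+0+80·36·50=161172 → min 25932 | L₂..L₅: k=2: 0+13932+3·79·3=14643; k=3: 8532+5400+3·36·3=14256; k=4: 13932+0+3·50·3=14382 → min 14256 | L₃..L₆: k=3: 0+13392+79·36·74=223848; k=4: 142200+11100+79·50·74=445600; k=5: 13932+0+79·3·74=31470 → min 31470.
Length 5: L₁..L₅: k=1: 0+14256+80·3·3=14976; k=2: 18960+13932+80·79·3=51852; k=3: 17172+5400+80·36·3=31212; k=4: 25932+0+80·50·3=37932 → min 14976 | L₂..L₆: k=2: 0+31470+3·79·74=49008; k=3: 8532+13392+3·36·74=29916; k=4: 13932+11100+3·50·74=36132; k=5: 14256+0+3·3·74=14922 → min 14922.
Length 6: L₁..L₆: k=1: 0+14922+80·3·74=32682; k=2: 18960+31470+80·79·74=518110; k=3: 17172+13392+80·36·74=243684; k=4: 25932+11100+80·50·74=333032; k=5: 14976+0+80·3·74=32736 → min 32682.
Optimal order: (L₁·(((L₂·L₃)·(L₄·L₅))·L₆)) with cost 32682.

32682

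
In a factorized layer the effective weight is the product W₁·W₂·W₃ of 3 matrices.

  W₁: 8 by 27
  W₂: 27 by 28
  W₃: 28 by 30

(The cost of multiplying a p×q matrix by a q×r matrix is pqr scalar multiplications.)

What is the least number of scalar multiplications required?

Order (W₁·(W₂·W₃)): (W₂·W₃): 27×28 by 28×30 → 27×30, cost 27·28·30 = 22680; (W₁·(W₂·W₃)): 8×27 by 27×30 → 8×30, cost 8·27·30 = 6480; cumulative 29160. Total 29160.
Order ((W₁·W₂)·W₃): (W₁·W₂): 8×27 by 27×28 → 8×28, cost 8·27·28 = 6048; ((W₁·W₂)·W₃): 8×28 by 28×30 → 8×30, cost 8·28·30 = 6720; cumulative 12768. Total 12768.
Minimum: 12768.

12768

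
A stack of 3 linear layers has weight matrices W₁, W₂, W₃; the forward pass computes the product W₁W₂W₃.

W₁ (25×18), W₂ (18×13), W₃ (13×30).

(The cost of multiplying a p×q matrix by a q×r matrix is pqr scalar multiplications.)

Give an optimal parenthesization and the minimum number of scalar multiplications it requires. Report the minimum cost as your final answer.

15600

(W₁(W₂W₃)): cost 20520.
((W₁W₂)W₃): cost 15600.
Optimal: ((W₁W₂)W₃) with cost 15600.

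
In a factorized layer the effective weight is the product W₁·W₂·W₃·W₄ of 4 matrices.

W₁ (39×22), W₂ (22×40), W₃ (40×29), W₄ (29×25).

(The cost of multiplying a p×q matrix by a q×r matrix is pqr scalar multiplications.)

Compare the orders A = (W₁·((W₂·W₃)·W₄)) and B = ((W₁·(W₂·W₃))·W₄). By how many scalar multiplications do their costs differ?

Order A = (W₁·((W₂·W₃)·W₄)): (W₂·W₃): 22×40 by 40×29 → 22×29, cost 22·40·29 = 25520; ((W₂·W₃)·W₄): 22×29 by 29×25 → 22×25, cost 22·29·25 = 15950; cumulative 41470; (W₁·((W₂·W₃)·W₄)): 39×22 by 22×25 → 39×25, cost 39·22·25 = 21450; cumulative 62920. Total 62920.
Order B = ((W₁·(W₂·W₃))·W₄): (W₂·W₃): 22×40 by 40×29 → 22×29, cost 22·40·29 = 25520; (W₁·(W₂·W₃)): 39×22 by 22×29 → 39×29, cost 39·22·29 = 24882; cumulative 50402; ((W₁·(W₂·W₃))·W₄): 39×29 by 29×25 → 39×25, cost 39·29·25 = 28275; cumulative 78677. Total 78677.
Difference: |62920 − 78677| = 15757.

15757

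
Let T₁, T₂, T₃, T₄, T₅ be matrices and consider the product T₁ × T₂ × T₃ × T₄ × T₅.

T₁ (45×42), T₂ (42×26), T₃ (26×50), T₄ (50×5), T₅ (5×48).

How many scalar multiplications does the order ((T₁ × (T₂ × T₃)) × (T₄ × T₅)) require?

(T₂ × T₃): 42×26 by 26×50 → 42×50, cost 42·26·50 = 54600
(T₁ × (T₂ × T₃)): 45×42 by 42×50 → 45×50, cost 45·42·50 = 94500; cumulative 149100
(T₄ × T₅): 50×5 by 5×48 → 50×48, cost 50·5·48 = 12000
((T₁ × (T₂ × T₃)) × (T₄ × T₅)): 45×50 by 50×48 → 45×48, cost 45·50·48 = 108000; cumulative 269100
Total: 269100 scalar multiplications.

269100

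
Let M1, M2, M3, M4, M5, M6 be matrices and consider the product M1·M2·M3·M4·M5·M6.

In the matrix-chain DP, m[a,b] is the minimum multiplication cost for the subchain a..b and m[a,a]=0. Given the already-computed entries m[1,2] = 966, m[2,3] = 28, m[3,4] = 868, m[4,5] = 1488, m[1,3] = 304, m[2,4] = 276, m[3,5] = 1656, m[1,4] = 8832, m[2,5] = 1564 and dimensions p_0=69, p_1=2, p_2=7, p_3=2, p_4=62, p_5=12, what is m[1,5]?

3220

m[1,5] = min over k∈[1,4] of m[1,k]+m[k+1,5]+p_{0}·p_k·p_{5}.
k=1: 0 + 1564 + 69·2·12 = 3220; k=2: 966 + 1656 + 69·7·12 = 8418; k=3: 304 + 1488 + 69·2·12 = 3448; k=4: 8832 + 0 + 69·62·12 = 60168.
Minimum: 3220 at k=1.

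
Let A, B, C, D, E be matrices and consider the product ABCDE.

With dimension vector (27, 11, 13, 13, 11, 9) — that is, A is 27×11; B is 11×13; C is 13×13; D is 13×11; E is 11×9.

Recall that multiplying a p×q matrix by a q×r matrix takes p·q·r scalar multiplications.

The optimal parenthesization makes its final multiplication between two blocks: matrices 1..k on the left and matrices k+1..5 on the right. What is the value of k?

1

Adjacent pairs: AB = 27·11·13 = 3861; BC = 11·13·13 = 1859; CD = 13·13·11 = 1859; DE = 13·11·9 = 1287.
Length 3: A..C: k=1: 0+1859+27·11·13=5720; k=2: 3861+0+27·13·13=8424 → min 5720 | B..D: k=2: 0+1859+11·13·11=3432; k=3: 1859+0+11·13·11=3432 → min 3432 | C..E: k=3: 0+1287+13·13·9=2808; k=4: 1859+0+13·11·9=3146 → min 2808.
Length 4: A..D: k=1: 0+3432+27·11·11=6699; k=2: 3861+1859+27·13·11=9581; k=3: 5720+0+27·13·11=9581 → min 6699 | B..E: k=2: 0+2808+11·13·9=4095; k=3: 1859+1287+11·13·9=4433; k=4: 3432+0+11·11·9=4521 → min 4095.
Top-level splits: k=1: (A..A)·(B..E) → 0+4095+27·11·9 = 6768; k=2: (A..B)·(C..E) → 3861+2808+27·13·9 = 9828; k=3: (A..C)·(D..E) → 5720+1287+27·13·9 = 10166; k=4: (A..D)·(E..E) → 6699+0+27·11·9 = 9372.
Best split is after A, i.e. k = 1.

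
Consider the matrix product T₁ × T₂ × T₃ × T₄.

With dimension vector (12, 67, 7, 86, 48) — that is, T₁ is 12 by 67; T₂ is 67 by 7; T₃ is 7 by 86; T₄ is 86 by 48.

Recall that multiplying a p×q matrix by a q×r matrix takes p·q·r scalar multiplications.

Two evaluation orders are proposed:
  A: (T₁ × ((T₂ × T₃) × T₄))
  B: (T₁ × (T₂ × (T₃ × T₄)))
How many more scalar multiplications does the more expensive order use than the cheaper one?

265502

Order A = (T₁ × ((T₂ × T₃) × T₄)): (T₂ × T₃): 67×7 by 7×86 → 67×86, cost 67·7·86 = 40334; ((T₂ × T₃) × T₄): 67×86 by 86×48 → 67×48, cost 67·86·48 = 276576; cumulative 316910; (T₁ × ((T₂ × T₃) × T₄)): 12×67 by 67×48 → 12×48, cost 12·67·48 = 38592; cumulative 355502. Total 355502.
Order B = (T₁ × (T₂ × (T₃ × T₄))): (T₃ × T₄): 7×86 by 86×48 → 7×48, cost 7·86·48 = 28896; (T₂ × (T₃ × T₄)): 67×7 by 7×48 → 67×48, cost 67·7·48 = 22512; cumulative 51408; (T₁ × (T₂ × (T₃ × T₄))): 12×67 by 67×48 → 12×48, cost 12·67·48 = 38592; cumulative 90000. Total 90000.
Difference: |355502 − 90000| = 265502.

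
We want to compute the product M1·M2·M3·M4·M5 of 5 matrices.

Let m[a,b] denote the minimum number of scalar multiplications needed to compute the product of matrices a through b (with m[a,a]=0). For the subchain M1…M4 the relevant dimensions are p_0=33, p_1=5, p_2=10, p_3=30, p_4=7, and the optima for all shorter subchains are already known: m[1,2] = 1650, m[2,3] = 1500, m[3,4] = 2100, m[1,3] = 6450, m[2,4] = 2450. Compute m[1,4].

3605

m[1,4] = min over k∈[1,3] of m[1,k]+m[k+1,4]+p_{0}·p_k·p_{4}.
k=1: 0 + 2450 + 33·5·7 = 3605; k=2: 1650 + 2100 + 33·10·7 = 6060; k=3: 6450 + 0 + 33·30·7 = 13380.
Minimum: 3605 at k=1.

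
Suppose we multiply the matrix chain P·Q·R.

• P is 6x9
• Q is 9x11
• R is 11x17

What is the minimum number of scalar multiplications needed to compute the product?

Order (P·(Q·R)): (Q·R): 9×11 by 11×17 → 9×17, cost 9·11·17 = 1683; (P·(Q·R)): 6×9 by 9×17 → 6×17, cost 6·9·17 = 918; cumulative 2601. Total 2601.
Order ((P·Q)·R): (P·Q): 6×9 by 9×11 → 6×11, cost 6·9·11 = 594; ((P·Q)·R): 6×11 by 11×17 → 6×17, cost 6·11·17 = 1122; cumulative 1716. Total 1716.
Minimum: 1716.

1716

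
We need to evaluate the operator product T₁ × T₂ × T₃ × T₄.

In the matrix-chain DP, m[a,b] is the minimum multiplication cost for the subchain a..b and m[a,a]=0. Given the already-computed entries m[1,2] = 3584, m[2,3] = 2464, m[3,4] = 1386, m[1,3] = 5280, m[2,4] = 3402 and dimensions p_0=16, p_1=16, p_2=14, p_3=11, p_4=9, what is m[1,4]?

m[1,4] = min over k∈[1,3] of m[1,k]+m[k+1,4]+p_{0}·p_k·p_{4}.
k=1: 0 + 3402 + 16·16·9 = 5706; k=2: 3584 + 1386 + 16·14·9 = 6986; k=3: 5280 + 0 + 16·11·9 = 6864.
Minimum: 5706 at k=1.

5706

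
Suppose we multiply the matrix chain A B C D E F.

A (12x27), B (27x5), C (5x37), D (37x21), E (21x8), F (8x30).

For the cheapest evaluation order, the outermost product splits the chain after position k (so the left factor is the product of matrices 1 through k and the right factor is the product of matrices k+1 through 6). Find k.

Adjacent pairs: AB = 12·27·5 = 1620; BC = 27·5·37 = 4995; CD = 5·37·21 = 3885; DE = 37·21·8 = 6216; EF = 21·8·30 = 5040.
Length 3: A..C: k=1: 0+4995+12·27·37=16983; k=2: 1620+0+12·5·37=3840 → min 3840 | B..D: k=2: 0+3885+27·5·21=6720; k=3: 4995+0+27·37·21=25974 → min 6720 | C..E: k=3: 0+6216+5·37·8=7696; k=4: 3885+0+5·21·8=4725 → min 4725 | D..F: k=4: 0+5040+37·21·30=28350; k=5: 6216+0+37·8·30=15096 → min 15096.
Length 4: A..D: k=1: 0+6720+12·27·21=13524; k=2: 1620+3885+12·5·21=6765; k=3: 3840+0+12·37·21=13164 → min 6765 | B..E: k=2: 0+4725+27·5·8=5805; k=3: 4995+6216+27·37·8=19203; k=4: 6720+0+27·21·8=11256 → min 5805 | C..F: k=3: 0+15096+5·37·30=20646; k=4: 3885+5040+5·21·30=12075; k=5: 4725+0+5·8·30=5925 → min 5925.
Length 5: A..E: k=1: 0+5805+12·27·8=8397; k=2: 1620+4725+12·5·8=6825; k=3: 3840+6216+12·37·8=13608; k=4: 6765+0+12·21·8=8781 → min 6825 | B..F: k=2: 0+5925+27·5·30=9975; k=3: 4995+15096+27·37·30=50061; k=4: 6720+5040+27·21·30=28770; k=5: 5805+0+27·8·30=12285 → min 9975.
Top-level splits: k=1: (A..A)·(B..F) → 0+9975+12·27·30 = 19695; k=2: (A..B)·(C..F) → 1620+5925+12·5·30 = 9345; k=3: (A..C)·(D..F) → 3840+15096+12·37·30 = 32256; k=4: (A..D)·(E..F) → 6765+5040+12·21·30 = 19365; k=5: (A..E)·(F..F) → 6825+0+12·8·30 = 9705.
Best split is after B, i.e. k = 2.

2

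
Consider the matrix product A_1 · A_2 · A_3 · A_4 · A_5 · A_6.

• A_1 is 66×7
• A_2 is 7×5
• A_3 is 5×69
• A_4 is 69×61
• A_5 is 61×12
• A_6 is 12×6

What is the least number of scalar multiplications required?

Adjacent pairs: A_1A_2 = 66·7·5 = 2310; A_2A_3 = 7·5·69 = 2415; A_3A_4 = 5·69·61 = 21045; A_4A_5 = 69·61·12 = 50508; A_5A_6 = 61·12·6 = 4392.
Length 3: A_1..A_3: k=1: 0+2415+66·7·69=34293; k=2: 2310+0+66·5·69=25080 → min 25080 | A_2..A_4: k=2: 0+21045+7·5·61=23180; k=3: 2415+0+7·69·61=31878 → min 23180 | A_3..A_5: k=3: 0+50508+5·69·12=54648; k=4: 21045+0+5·61·12=24705 → min 24705 | A_4..A_6: k=4: 0+4392+69·61·6=29646; k=5: 50508+0+69·12·6=55476 → min 29646.
Length 4: A_1..A_4: k=1: 0+23180+66·7·61=51362; k=2: 2310+21045+66·5·61=43485; k=3: 25080+0+66·69·61=302874 → min 43485 | A_2..A_5: k=2: 0+24705+7·5·12=25125; k=3: 2415+50508+7·69·12=58719; k=4: 23180+0+7·61·12=28304 → min 25125 | A_3..A_6: k=3: 0+29646+5·69·6=31716; k=4: 21045+4392+5·61·6=27267; k=5: 24705+0+5·12·6=25065 → min 25065.
Length 5: A_1..A_5: k=1: 0+25125+66·7·12=30669; k=2: 2310+24705+66·5·12=30975; k=3: 25080+50508+66·69·12=130236; k=4: 43485+0+66·61·12=91797 → min 30669 | A_2..A_6: k=2: 0+25065+7·5·6=25275; k=3: 2415+29646+7·69·6=34959; k=4: 23180+4392+7·61·6=30134; k=5: 25125+0+7·12·6=25629 → min 25275.
Length 6: A_1..A_6: k=1: 0+25275+66·7·6=28047; k=2: 2310+25065+66·5·6=29355; k=3: 25080+29646+66·69·6=82050; k=4: 43485+4392+66·61·6=72033; k=5: 30669+0+66·12·6=35421 → min 28047.
Optimal order: (A_1 · (A_2 · (((A_3 · A_4) · A_5) · A_6))) with cost 28047.

28047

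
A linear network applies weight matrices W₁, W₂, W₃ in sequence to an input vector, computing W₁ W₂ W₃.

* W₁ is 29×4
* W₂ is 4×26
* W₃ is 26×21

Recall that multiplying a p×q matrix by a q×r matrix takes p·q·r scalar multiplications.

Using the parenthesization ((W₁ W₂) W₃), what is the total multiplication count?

(W₁ W₂): 29×4 by 4×26 → 29×26, cost 29·4·26 = 3016
((W₁ W₂) W₃): 29×26 by 26×21 → 29×21, cost 29·26·21 = 15834; cumulative 18850
Total: 18850 scalar multiplications.

18850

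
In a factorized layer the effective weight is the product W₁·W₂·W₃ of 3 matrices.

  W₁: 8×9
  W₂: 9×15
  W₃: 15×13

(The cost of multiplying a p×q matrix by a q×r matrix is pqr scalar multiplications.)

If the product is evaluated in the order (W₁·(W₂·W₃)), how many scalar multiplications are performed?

2691

(W₂·W₃): 9×15 by 15×13 → 9×13, cost 9·15·13 = 1755
(W₁·(W₂·W₃)): 8×9 by 9×13 → 8×13, cost 8·9·13 = 936; cumulative 2691
Total: 2691 scalar multiplications.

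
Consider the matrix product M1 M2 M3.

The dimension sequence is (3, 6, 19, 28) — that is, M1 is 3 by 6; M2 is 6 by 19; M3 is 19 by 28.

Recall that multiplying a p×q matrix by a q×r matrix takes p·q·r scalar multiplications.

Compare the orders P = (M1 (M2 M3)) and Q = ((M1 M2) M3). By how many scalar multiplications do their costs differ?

Order P = (M1 (M2 M3)): (M2 M3): 6×19 by 19×28 → 6×28, cost 6·19·28 = 3192; (M1 (M2 M3)): 3×6 by 6×28 → 3×28, cost 3·6·28 = 504; cumulative 3696. Total 3696.
Order Q = ((M1 M2) M3): (M1 M2): 3×6 by 6×19 → 3×19, cost 3·6·19 = 342; ((M1 M2) M3): 3×19 by 19×28 → 3×28, cost 3·19·28 = 1596; cumulative 1938. Total 1938.
Difference: |3696 − 1938| = 1758.

1758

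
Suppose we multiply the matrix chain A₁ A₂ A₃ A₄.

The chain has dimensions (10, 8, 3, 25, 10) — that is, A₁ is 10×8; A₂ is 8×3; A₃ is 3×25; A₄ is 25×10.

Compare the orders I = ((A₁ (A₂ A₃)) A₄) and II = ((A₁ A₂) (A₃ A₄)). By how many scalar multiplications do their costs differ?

3810

Order I = ((A₁ (A₂ A₃)) A₄): (A₂ A₃): 8×3 by 3×25 → 8×25, cost 8·3·25 = 600; (A₁ (A₂ A₃)): 10×8 by 8×25 → 10×25, cost 10·8·25 = 2000; cumulative 2600; ((A₁ (A₂ A₃)) A₄): 10×25 by 25×10 → 10×10, cost 10·25·10 = 2500; cumulative 5100. Total 5100.
Order II = ((A₁ A₂) (A₃ A₄)): (A₁ A₂): 10×8 by 8×3 → 10×3, cost 10·8·3 = 240; (A₃ A₄): 3×25 by 25×10 → 3×10, cost 3·25·10 = 750; ((A₁ A₂) (A₃ A₄)): 10×3 by 3×10 → 10×10, cost 10·3·10 = 300; cumulative 1290. Total 1290.
Difference: |5100 − 1290| = 3810.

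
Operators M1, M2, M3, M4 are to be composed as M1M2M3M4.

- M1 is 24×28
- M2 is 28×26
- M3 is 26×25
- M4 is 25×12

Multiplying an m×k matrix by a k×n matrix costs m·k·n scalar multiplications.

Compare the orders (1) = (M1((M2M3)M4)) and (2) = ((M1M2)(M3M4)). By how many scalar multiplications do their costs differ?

1904

Order (1) = (M1((M2M3)M4)): (M2M3): 28×26 by 26×25 → 28×25, cost 28·26·25 = 18200; ((M2M3)M4): 28×25 by 25×12 → 28×12, cost 28·25·12 = 8400; cumulative 26600; (M1((M2M3)M4)): 24×28 by 28×12 → 24×12, cost 24·28·12 = 8064; cumulative 34664. Total 34664.
Order (2) = ((M1M2)(M3M4)): (M1M2): 24×28 by 28×26 → 24×26, cost 24·28·26 = 17472; (M3M4): 26×25 by 25×12 → 26×12, cost 26·25·12 = 7800; ((M1M2)(M3M4)): 24×26 by 26×12 → 24×12, cost 24·26·12 = 7488; cumulative 32760. Total 32760.
Difference: |34664 − 32760| = 1904.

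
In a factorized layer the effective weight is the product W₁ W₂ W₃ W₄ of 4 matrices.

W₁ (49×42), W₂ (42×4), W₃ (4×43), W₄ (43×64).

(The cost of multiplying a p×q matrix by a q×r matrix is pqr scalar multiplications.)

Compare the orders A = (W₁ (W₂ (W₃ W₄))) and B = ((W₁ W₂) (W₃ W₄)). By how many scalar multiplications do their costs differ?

121688

Order A = (W₁ (W₂ (W₃ W₄))): (W₃ W₄): 4×43 by 43×64 → 4×64, cost 4·43·64 = 11008; (W₂ (W₃ W₄)): 42×4 by 4×64 → 42×64, cost 42·4·64 = 10752; cumulative 21760; (W₁ (W₂ (W₃ W₄))): 49×42 by 42×64 → 49×64, cost 49·42·64 = 131712; cumulative 153472. Total 153472.
Order B = ((W₁ W₂) (W₃ W₄)): (W₁ W₂): 49×42 by 42×4 → 49×4, cost 49·42·4 = 8232; (W₃ W₄): 4×43 by 43×64 → 4×64, cost 4·43·64 = 11008; ((W₁ W₂) (W₃ W₄)): 49×4 by 4×64 → 49×64, cost 49·4·64 = 12544; cumulative 31784. Total 31784.
Difference: |153472 − 31784| = 121688.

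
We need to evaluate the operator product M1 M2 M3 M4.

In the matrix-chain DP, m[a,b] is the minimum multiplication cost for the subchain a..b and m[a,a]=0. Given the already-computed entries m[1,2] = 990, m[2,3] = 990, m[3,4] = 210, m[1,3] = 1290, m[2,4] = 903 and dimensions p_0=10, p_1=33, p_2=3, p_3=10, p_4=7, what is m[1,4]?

1410

m[1,4] = min over k∈[1,3] of m[1,k]+m[k+1,4]+p_{0}·p_k·p_{4}.
k=1: 0 + 903 + 10·33·7 = 3213; k=2: 990 + 210 + 10·3·7 = 1410; k=3: 1290 + 0 + 10·10·7 = 1990.
Minimum: 1410 at k=2.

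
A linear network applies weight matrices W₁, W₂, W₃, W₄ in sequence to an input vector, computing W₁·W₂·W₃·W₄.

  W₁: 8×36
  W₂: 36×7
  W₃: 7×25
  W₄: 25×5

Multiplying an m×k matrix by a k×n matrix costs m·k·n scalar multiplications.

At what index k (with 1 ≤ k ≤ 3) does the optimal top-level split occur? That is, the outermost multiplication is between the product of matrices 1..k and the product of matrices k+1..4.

2

Adjacent pairs: W₁W₂ = 8·36·7 = 2016; W₂W₃ = 36·7·25 = 6300; W₃W₄ = 7·25·5 = 875.
Length 3: W₁..W₃: k=1: 0+6300+8·36·25=13500; k=2: 2016+0+8·7·25=3416 → min 3416 | W₂..W₄: k=2: 0+875+36·7·5=2135; k=3: 6300+0+36·25·5=10800 → min 2135.
Top-level splits: k=1: (W₁..W₁)·(W₂..W₄) → 0+2135+8·36·5 = 3575; k=2: (W₁..W₂)·(W₃..W₄) → 2016+875+8·7·5 = 3171; k=3: (W₁..W₃)·(W₄..W₄) → 3416+0+8·25·5 = 4416.
Best split is after W₂, i.e. k = 2.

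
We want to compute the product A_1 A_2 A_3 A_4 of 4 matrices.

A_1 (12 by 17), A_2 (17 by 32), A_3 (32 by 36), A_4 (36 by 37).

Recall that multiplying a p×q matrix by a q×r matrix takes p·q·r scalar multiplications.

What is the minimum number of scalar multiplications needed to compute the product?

36336

Adjacent pairs: A_1A_2 = 12·17·32 = 6528; A_2A_3 = 17·32·36 = 19584; A_3A_4 = 32·36·37 = 42624.
Length 3: A_1..A_3: k=1: 0+19584+12·17·36=26928; k=2: 6528+0+12·32·36=20352 → min 20352 | A_2..A_4: k=2: 0+42624+17·32·37=62752; k=3: 19584+0+17·36·37=42228 → min 42228.
Length 4: A_1..A_4: k=1: 0+42228+12·17·37=49776; k=2: 6528+42624+12·32·37=63360; k=3: 20352+0+12·36·37=36336 → min 36336.
Optimal order: (((A_1 A_2) A_3) A_4) with cost 36336.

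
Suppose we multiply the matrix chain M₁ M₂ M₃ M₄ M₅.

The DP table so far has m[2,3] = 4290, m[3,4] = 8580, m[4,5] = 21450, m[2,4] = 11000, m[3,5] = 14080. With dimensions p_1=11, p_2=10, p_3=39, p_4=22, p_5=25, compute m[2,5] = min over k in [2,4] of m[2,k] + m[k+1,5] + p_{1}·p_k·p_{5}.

16830

m[2,5] = min over k∈[2,4] of m[2,k]+m[k+1,5]+p_{1}·p_k·p_{5}.
k=2: 0 + 14080 + 11·10·25 = 16830; k=3: 4290 + 21450 + 11·39·25 = 36465; k=4: 11000 + 0 + 11·22·25 = 17050.
Minimum: 16830 at k=2.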